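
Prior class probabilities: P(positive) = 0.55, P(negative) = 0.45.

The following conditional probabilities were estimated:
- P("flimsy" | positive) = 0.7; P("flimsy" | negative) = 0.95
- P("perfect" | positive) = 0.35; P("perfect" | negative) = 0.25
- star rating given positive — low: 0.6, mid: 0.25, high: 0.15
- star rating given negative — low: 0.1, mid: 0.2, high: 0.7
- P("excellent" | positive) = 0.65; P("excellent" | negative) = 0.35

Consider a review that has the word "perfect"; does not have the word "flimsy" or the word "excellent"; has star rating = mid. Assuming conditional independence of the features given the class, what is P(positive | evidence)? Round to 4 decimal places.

positive: 0.55 × (1−0.7) × 0.35 × 0.25 × (1−0.65) = 0.005053125
negative: 0.45 × (1−0.95) × 0.25 × 0.2 × (1−0.35) = 0.00073125
P(positive | x) = 0.005053125 / 0.005784375 ≈ 0.8736

0.8736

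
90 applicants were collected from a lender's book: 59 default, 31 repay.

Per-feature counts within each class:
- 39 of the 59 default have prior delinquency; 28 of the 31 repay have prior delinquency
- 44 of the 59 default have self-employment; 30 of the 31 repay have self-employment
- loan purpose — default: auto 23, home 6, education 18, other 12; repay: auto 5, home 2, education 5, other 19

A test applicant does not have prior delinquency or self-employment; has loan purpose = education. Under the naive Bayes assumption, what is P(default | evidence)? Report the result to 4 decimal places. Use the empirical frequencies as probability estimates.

default: (59/90) × (20/59) × (15/59) × (18/59) ≈ 0.0172364
repay: (31/90) × (3/31) × (1/31) × (5/31) ≈ 0.00017343
P(default | x) = 0.0172364 / 0.01740983 ≈ 0.9900

0.9900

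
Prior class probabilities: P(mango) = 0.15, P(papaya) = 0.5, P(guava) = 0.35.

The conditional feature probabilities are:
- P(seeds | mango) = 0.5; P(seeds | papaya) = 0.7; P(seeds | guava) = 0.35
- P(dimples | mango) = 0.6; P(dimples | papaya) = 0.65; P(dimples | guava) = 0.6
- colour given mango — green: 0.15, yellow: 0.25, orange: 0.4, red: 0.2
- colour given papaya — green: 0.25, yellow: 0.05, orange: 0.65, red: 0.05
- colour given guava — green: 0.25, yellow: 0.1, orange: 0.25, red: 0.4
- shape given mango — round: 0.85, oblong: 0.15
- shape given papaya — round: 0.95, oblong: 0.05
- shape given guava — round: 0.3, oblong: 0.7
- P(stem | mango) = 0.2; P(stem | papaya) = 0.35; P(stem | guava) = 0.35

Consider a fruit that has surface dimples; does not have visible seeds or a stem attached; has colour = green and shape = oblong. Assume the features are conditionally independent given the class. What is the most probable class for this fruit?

guava

mango: 0.15 × (1−0.5) × 0.6 × 0.15 × 0.15 × (1−0.2) = 0.00081
papaya: 0.5 × (1−0.7) × 0.65 × 0.25 × 0.05 × (1−0.35) = 0.0007921875
guava: 0.35 × (1−0.35) × 0.6 × 0.25 × 0.7 × (1−0.35) = 0.015526875
Highest score → guava.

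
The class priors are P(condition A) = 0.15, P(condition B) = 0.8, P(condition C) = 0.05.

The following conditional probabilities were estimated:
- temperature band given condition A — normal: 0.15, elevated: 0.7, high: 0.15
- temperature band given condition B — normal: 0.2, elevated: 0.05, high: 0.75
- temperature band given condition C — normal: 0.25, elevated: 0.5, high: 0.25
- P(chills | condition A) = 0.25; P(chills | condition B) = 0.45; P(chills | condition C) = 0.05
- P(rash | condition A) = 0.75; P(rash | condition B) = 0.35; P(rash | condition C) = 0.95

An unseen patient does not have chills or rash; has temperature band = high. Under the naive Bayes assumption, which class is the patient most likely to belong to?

condition A: 0.15 × 0.15 × (1−0.25) × (1−0.75) = 0.00421875
condition B: 0.8 × 0.75 × (1−0.45) × (1−0.35) = 0.2145
condition C: 0.05 × 0.25 × (1−0.05) × (1−0.95) = 0.00059375
Highest score → condition B.

condition B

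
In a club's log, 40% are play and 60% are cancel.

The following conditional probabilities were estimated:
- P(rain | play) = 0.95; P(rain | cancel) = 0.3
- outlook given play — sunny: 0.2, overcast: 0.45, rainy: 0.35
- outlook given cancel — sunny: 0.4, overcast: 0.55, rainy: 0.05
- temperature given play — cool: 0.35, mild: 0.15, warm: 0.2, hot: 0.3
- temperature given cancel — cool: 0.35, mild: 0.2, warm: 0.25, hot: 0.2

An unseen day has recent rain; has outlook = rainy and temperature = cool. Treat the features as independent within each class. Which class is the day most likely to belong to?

play

play: 0.4 × 0.95 × 0.35 × 0.35 = 0.04655
cancel: 0.6 × 0.3 × 0.05 × 0.35 = 0.00315
Highest score → play.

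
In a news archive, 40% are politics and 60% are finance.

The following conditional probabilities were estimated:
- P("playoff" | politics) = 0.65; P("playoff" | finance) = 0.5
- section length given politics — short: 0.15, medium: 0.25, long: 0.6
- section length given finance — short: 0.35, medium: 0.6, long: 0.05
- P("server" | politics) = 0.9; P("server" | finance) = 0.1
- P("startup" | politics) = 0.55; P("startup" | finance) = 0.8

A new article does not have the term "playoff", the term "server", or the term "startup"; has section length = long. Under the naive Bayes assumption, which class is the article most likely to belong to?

politics: 0.4 × (1−0.65) × 0.6 × (1−0.9) × (1−0.55) = 0.00378
finance: 0.6 × (1−0.5) × 0.05 × (1−0.1) × (1−0.8) = 0.0027
Highest score → politics.

politics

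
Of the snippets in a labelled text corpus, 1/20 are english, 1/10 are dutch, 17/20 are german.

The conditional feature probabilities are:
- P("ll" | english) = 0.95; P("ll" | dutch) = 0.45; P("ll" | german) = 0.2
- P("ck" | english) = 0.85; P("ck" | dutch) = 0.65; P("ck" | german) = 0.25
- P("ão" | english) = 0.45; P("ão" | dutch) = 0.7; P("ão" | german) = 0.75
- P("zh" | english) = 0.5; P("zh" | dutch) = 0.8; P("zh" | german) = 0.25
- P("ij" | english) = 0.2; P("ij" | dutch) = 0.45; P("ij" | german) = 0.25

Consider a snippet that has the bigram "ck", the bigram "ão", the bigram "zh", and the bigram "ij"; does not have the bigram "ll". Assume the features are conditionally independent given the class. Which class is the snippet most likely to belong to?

dutch

english: 0.05 × (1−0.95) × 0.85 × 0.45 × 0.5 × 0.2 = 0.000095625
dutch: 0.1 × (1−0.45) × 0.65 × 0.7 × 0.8 × 0.45 = 0.009009
german: 0.85 × (1−0.2) × 0.25 × 0.75 × 0.25 × 0.25 = 0.00796875
Highest score → dutch.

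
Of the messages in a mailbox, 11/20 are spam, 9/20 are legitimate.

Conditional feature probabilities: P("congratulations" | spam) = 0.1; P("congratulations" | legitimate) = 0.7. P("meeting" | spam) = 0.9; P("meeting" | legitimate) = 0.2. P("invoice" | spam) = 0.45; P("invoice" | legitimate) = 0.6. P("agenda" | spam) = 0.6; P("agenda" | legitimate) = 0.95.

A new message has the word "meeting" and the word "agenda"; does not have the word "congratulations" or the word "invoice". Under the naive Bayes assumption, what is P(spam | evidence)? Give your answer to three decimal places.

spam: 0.55 × (1−0.1) × 0.9 × (1−0.45) × 0.6 = 0.147015
legitimate: 0.45 × (1−0.7) × 0.2 × (1−0.6) × 0.95 = 0.01026
P(spam | x) = 0.147015 / 0.157275 ≈ 0.935

0.935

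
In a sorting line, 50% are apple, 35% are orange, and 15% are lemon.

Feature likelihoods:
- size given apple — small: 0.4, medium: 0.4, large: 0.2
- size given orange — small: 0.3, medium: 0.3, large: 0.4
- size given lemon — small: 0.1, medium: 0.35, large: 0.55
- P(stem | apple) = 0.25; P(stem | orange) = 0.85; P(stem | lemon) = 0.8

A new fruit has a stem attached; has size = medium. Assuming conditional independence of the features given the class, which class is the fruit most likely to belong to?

apple: 0.5 × 0.4 × 0.25 = 0.05
orange: 0.35 × 0.3 × 0.85 = 0.08925
lemon: 0.15 × 0.35 × 0.8 = 0.042
Highest score → orange.

orange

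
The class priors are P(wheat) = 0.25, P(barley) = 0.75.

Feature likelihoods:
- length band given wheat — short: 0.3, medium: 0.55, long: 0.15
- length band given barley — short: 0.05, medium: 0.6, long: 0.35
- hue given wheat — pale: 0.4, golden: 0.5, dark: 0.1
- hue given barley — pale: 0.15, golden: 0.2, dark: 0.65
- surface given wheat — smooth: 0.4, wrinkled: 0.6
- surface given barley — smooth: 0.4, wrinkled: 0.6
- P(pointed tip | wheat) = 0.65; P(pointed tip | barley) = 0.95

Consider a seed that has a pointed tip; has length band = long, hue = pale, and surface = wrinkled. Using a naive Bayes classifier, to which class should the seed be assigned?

barley

wheat: 0.25 × 0.15 × 0.4 × 0.6 × 0.65 = 0.00585
barley: 0.75 × 0.35 × 0.15 × 0.6 × 0.95 = 0.02244375
Highest score → barley.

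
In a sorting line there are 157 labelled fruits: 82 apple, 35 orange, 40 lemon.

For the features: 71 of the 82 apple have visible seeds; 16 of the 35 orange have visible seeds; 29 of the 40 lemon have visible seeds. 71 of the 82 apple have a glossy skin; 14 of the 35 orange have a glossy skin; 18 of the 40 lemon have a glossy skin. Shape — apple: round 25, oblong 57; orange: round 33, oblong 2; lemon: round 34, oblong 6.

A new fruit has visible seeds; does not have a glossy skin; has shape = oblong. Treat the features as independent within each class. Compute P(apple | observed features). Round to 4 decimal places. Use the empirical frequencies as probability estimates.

apple: (82/157) × (71/82) × (11/82) × (57/82) ≈ 0.0421695
orange: (35/157) × (16/35) × (21/35) × (2/35) ≈ 0.00349409
lemon: (40/157) × (29/40) × (22/40) × (6/40) ≈ 0.0152389
P(apple | x) = 0.0421695 / 0.06090249 ≈ 0.6924

0.6924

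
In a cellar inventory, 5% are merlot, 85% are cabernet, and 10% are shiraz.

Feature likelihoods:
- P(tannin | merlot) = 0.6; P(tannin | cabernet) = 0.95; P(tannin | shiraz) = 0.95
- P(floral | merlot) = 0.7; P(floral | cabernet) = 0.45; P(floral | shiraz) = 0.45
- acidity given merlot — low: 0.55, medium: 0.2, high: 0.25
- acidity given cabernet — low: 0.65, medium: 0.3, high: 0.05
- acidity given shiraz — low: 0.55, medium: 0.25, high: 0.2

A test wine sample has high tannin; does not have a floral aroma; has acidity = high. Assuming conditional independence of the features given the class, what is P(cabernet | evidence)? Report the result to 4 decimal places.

0.6362

merlot: 0.05 × 0.6 × (1−0.7) × 0.25 = 0.00225
cabernet: 0.85 × 0.95 × (1−0.45) × 0.05 = 0.02220625
shiraz: 0.1 × 0.95 × (1−0.45) × 0.2 = 0.01045
P(cabernet | x) = 0.02220625 / 0.03490625 ≈ 0.6362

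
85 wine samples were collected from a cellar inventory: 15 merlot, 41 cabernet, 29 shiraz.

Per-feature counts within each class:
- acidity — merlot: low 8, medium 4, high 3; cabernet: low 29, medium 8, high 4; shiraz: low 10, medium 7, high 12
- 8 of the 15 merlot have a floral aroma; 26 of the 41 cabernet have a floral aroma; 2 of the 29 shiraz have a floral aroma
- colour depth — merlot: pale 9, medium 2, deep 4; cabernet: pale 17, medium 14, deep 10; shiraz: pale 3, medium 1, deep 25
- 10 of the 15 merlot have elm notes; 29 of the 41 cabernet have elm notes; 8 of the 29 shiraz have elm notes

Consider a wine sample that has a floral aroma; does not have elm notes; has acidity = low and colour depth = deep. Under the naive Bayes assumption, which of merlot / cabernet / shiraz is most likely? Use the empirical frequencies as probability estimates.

cabernet

merlot: (15/85) × (8/15) × (8/15) × (4/15) × (5/15) ≈ 0.00446187
cabernet: (41/85) × (29/41) × (26/41) × (10/41) × (12/41) ≈ 0.0154448
shiraz: (29/85) × (10/29) × (2/29) × (25/29) × (21/29) ≈ 0.00506496
Highest score → cabernet.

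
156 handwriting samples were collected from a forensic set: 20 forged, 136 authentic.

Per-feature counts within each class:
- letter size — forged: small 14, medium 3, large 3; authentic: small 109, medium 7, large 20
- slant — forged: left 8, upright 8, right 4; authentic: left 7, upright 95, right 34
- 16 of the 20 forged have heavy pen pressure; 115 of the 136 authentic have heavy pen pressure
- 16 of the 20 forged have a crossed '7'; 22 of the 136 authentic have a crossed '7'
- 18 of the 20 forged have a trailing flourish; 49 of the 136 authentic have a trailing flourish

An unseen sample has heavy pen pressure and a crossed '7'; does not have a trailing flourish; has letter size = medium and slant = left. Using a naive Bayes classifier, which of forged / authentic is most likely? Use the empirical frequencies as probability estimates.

forged

forged: (20/156) × (3/20) × (8/20) × (16/20) × (16/20) × (2/20) ≈ 0.000492308
authentic: (136/156) × (7/136) × (7/136) × (115/136) × (22/136) × (87/136) ≈ 0.000202095
Highest score → forged.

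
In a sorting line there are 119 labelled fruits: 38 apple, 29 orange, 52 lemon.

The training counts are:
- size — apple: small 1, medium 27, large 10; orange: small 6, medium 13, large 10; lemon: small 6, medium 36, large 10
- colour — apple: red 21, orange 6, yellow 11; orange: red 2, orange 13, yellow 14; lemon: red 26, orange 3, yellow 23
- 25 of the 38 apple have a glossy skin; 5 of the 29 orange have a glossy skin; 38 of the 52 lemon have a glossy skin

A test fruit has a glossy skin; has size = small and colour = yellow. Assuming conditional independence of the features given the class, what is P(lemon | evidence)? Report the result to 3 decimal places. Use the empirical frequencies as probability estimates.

0.738

apple: (38/119) × (1/38) × (11/38) × (25/38) ≈ 0.00160036
orange: (29/119) × (6/29) × (14/29) × (5/29) ≈ 0.00419668
lemon: (52/119) × (6/52) × (23/52) × (38/52) ≈ 0.0162971
P(lemon | x) = 0.0162971 / 0.02209414 ≈ 0.738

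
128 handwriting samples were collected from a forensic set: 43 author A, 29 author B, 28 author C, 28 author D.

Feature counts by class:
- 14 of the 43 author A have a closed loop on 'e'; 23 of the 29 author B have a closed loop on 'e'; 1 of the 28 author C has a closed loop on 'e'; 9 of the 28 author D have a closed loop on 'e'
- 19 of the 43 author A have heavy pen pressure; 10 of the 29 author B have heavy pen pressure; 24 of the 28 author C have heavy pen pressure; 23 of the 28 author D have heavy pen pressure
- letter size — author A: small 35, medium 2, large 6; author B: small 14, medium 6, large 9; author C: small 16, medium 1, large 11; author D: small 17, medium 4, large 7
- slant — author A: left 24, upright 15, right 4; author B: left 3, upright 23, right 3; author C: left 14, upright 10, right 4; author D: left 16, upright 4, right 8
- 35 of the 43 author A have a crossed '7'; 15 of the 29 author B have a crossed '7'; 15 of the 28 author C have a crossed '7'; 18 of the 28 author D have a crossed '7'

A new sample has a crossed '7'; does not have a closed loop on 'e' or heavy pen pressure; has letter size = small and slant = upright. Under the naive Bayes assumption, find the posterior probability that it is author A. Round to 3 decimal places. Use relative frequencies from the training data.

author A: (43/128) × (29/43) × (24/43) × (35/43) × (15/43) × (35/43) ≈ 0.0292249
author B: (29/128) × (6/29) × (19/29) × (14/29) × (23/29) × (15/29) ≈ 0.00608205
author C: (28/128) × (27/28) × (4/28) × (16/28) × (10/28) × (15/28) ≈ 0.00329453
author D: (28/128) × (19/28) × (5/28) × (17/28) × (4/28) × (18/28) ≈ 0.00147796
P(author A | x) = 0.0292249 / 0.04007944 ≈ 0.729

0.729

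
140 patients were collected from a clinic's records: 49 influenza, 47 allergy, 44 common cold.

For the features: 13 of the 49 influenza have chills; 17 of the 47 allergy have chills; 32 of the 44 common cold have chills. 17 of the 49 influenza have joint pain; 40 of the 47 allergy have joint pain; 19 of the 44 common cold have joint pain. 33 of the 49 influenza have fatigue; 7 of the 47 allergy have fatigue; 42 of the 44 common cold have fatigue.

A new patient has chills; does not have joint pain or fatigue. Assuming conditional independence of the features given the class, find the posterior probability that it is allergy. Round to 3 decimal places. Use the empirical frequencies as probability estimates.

0.375

influenza: (49/140) × (13/49) × (32/49) × (16/49) ≈ 0.0198013
allergy: (47/140) × (17/47) × (7/47) × (40/47) ≈ 0.0153916
common cold: (44/140) × (32/44) × (25/44) × (2/44) ≈ 0.00590319
P(allergy | x) = 0.0153916 / 0.04109609 ≈ 0.375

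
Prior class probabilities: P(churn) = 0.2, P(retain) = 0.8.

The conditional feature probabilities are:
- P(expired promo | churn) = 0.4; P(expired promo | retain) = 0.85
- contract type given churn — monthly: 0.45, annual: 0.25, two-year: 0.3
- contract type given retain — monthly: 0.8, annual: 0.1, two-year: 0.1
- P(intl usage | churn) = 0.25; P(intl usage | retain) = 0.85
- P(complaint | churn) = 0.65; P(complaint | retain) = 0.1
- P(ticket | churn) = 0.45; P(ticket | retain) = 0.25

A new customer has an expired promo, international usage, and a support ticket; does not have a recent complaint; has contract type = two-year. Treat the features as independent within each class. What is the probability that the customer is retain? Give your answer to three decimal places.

0.932

churn: 0.2 × 0.4 × 0.3 × 0.25 × (1−0.65) × 0.45 = 0.000945
retain: 0.8 × 0.85 × 0.1 × 0.85 × (1−0.1) × 0.25 = 0.013005
P(retain | x) = 0.013005 / 0.01395 ≈ 0.932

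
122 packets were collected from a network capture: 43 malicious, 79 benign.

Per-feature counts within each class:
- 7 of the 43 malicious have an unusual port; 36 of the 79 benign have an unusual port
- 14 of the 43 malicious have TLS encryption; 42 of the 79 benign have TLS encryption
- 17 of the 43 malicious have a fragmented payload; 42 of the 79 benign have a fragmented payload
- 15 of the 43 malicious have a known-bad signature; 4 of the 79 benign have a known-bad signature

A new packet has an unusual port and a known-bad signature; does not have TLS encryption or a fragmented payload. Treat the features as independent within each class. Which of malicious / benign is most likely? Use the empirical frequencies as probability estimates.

malicious: (43/122) × (7/43) × (29/43) × (26/43) × (15/43) ≈ 0.00816198
benign: (79/122) × (36/79) × (37/79) × (37/79) × (4/79) ≈ 0.00327737
Highest score → malicious.

malicious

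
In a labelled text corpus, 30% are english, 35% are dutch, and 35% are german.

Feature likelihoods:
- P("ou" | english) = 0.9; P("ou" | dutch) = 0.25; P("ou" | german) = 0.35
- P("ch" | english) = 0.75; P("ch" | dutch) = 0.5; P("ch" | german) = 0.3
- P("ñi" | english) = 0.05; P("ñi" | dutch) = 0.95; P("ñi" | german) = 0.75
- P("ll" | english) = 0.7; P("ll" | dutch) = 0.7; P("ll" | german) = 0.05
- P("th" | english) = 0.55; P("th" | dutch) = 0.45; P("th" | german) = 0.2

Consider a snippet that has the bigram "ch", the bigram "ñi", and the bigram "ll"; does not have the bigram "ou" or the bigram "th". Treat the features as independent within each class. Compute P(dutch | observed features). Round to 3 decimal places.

0.952

english: 0.3 × (1−0.9) × 0.75 × 0.05 × 0.7 × (1−0.55) = 0.000354375
dutch: 0.35 × (1−0.25) × 0.5 × 0.95 × 0.7 × (1−0.45) = 0.0480046875
german: 0.35 × (1−0.35) × 0.3 × 0.75 × 0.05 × (1−0.2) = 0.0020475
P(dutch | x) = 0.0480046875 / 0.0504065625 ≈ 0.952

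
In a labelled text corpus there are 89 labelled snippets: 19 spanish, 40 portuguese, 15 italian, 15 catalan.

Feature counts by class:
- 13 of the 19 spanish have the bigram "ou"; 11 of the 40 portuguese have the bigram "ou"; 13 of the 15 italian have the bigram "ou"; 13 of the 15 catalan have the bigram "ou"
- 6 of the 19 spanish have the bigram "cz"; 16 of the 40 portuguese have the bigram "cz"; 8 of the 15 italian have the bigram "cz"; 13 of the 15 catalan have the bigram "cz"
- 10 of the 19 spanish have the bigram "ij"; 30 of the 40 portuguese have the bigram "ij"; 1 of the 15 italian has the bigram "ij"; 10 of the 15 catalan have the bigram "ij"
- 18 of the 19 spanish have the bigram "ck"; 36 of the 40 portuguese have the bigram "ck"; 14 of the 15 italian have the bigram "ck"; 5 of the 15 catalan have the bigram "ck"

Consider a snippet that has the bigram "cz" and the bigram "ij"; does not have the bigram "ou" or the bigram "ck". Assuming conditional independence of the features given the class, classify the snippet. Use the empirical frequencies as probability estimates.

portuguese

spanish: (19/89) × (6/19) × (6/19) × (10/19) × (1/19) ≈ 0.000589728
portuguese: (40/89) × (29/40) × (16/40) × (30/40) × (4/40) ≈ 0.00977528
italian: (15/89) × (2/15) × (8/15) × (1/15) × (1/15) ≈ 0.0000532667
catalan: (15/89) × (2/15) × (13/15) × (10/15) × (10/15) ≈ 0.00865585
Highest score → portuguese.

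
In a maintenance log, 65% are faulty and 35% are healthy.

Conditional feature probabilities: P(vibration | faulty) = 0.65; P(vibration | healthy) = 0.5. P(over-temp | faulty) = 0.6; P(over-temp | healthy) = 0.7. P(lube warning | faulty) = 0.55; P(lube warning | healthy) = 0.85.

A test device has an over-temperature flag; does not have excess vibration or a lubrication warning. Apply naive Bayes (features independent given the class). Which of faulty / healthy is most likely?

faulty: 0.65 × (1−0.65) × 0.6 × (1−0.55) = 0.061425
healthy: 0.35 × (1−0.5) × 0.7 × (1−0.85) = 0.018375
Highest score → faulty.

faulty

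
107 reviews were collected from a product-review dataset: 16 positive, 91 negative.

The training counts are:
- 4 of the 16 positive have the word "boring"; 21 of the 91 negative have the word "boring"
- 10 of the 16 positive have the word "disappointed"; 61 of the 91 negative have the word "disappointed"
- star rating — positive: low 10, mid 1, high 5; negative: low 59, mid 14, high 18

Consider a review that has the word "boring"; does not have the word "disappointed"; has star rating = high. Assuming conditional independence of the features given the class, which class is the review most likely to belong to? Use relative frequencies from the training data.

positive: (16/107) × (4/16) × (6/16) × (5/16) ≈ 0.00438084
negative: (91/107) × (21/91) × (30/91) × (18/91) ≈ 0.0127981
Highest score → negative.

negative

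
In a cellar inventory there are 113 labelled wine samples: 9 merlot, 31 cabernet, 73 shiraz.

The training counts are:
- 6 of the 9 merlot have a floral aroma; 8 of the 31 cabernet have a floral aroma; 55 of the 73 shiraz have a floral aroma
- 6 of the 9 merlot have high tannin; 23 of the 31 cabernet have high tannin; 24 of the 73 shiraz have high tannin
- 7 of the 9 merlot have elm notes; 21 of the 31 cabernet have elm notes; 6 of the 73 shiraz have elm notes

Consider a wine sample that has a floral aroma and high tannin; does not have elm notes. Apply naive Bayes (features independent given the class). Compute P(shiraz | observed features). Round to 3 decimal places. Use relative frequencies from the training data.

0.855

merlot: (9/113) × (6/9) × (6/9) × (2/9) ≈ 0.00786627
cabernet: (31/113) × (8/31) × (23/31) × (10/31) ≈ 0.016944
shiraz: (73/113) × (55/73) × (24/73) × (67/73) ≈ 0.146867
P(shiraz | x) = 0.146867 / 0.17167727 ≈ 0.855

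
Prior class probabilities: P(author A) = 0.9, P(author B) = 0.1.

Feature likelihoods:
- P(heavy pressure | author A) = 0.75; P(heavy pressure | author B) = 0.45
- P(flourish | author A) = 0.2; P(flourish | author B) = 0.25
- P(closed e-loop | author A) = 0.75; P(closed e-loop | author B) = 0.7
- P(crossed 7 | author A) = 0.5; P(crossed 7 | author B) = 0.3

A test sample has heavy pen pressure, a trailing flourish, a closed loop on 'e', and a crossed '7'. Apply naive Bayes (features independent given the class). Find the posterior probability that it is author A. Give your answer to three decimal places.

author A: 0.9 × 0.75 × 0.2 × 0.75 × 0.5 = 0.050625
author B: 0.1 × 0.45 × 0.25 × 0.7 × 0.3 = 0.0023625
P(author A | x) = 0.050625 / 0.0529875 ≈ 0.955

0.955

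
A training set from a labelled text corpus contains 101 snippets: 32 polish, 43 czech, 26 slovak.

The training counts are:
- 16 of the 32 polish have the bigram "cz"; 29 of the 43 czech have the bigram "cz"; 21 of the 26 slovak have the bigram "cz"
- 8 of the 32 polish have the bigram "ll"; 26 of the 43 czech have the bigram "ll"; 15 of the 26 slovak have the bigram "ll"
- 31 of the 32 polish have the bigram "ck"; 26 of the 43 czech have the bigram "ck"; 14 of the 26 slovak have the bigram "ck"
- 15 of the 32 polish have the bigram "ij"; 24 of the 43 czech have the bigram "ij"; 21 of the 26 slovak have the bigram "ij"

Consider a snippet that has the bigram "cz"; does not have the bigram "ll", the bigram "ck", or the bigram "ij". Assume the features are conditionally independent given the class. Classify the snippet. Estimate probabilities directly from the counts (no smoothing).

czech

polish: (32/101) × (16/32) × (24/32) × (1/32) × (17/32) ≈ 0.00197246
czech: (43/101) × (29/43) × (17/43) × (17/43) × (19/43) ≈ 0.01983
slovak: (26/101) × (21/26) × (11/26) × (12/26) × (5/26) ≈ 0.00780768
Highest score → czech.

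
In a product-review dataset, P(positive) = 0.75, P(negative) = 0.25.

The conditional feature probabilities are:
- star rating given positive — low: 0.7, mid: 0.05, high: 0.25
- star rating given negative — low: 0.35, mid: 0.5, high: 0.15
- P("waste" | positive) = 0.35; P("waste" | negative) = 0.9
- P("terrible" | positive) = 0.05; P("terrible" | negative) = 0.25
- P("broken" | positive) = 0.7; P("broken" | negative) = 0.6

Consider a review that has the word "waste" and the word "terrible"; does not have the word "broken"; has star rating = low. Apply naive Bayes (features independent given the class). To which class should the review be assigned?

positive: 0.75 × 0.7 × 0.35 × 0.05 × (1−0.7) = 0.00275625
negative: 0.25 × 0.35 × 0.9 × 0.25 × (1−0.6) = 0.007875
Highest score → negative.

negative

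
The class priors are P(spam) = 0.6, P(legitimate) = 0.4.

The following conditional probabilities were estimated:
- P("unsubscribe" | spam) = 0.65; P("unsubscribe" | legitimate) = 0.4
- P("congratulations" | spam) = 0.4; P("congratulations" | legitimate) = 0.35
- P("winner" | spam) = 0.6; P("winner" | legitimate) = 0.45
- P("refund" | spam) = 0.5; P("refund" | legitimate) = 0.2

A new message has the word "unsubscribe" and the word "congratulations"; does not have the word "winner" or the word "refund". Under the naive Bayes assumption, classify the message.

spam: 0.6 × 0.65 × 0.4 × (1−0.6) × (1−0.5) = 0.0312
legitimate: 0.4 × 0.4 × 0.35 × (1−0.45) × (1−0.2) = 0.02464
Highest score → spam.

spam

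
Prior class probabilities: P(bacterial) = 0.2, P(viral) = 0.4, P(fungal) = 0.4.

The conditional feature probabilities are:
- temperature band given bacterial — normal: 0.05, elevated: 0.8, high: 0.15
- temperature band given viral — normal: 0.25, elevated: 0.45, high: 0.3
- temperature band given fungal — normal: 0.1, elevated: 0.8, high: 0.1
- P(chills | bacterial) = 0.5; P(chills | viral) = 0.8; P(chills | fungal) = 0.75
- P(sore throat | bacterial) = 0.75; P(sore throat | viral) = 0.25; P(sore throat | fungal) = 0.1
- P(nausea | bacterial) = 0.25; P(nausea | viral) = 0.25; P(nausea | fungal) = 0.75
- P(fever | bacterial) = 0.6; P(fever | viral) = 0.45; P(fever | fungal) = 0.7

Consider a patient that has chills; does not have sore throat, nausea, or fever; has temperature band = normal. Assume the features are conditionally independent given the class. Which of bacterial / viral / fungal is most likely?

viral

bacterial: 0.2 × 0.05 × 0.5 × (1−0.75) × (1−0.25) × (1−0.6) = 0.000375
viral: 0.4 × 0.25 × 0.8 × (1−0.25) × (1−0.25) × (1−0.45) = 0.02475
fungal: 0.4 × 0.1 × 0.75 × (1−0.1) × (1−0.75) × (1−0.7) = 0.002025
Highest score → viral.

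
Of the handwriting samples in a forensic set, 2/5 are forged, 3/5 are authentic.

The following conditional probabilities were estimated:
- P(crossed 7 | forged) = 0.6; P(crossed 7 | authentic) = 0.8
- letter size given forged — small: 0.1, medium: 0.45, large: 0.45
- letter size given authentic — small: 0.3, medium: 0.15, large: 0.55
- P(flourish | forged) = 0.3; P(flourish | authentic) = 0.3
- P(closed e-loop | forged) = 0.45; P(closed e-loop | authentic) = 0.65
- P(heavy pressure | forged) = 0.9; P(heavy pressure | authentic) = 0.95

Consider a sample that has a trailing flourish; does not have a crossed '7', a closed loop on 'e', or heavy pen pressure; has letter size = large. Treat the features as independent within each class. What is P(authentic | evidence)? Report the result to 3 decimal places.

forged: 0.4 × (1−0.6) × 0.45 × 0.3 × (1−0.45) × (1−0.9) = 0.001188
authentic: 0.6 × (1−0.8) × 0.55 × 0.3 × (1−0.65) × (1−0.95) = 0.0003465
P(authentic | x) = 0.0003465 / 0.0015345 ≈ 0.226

0.226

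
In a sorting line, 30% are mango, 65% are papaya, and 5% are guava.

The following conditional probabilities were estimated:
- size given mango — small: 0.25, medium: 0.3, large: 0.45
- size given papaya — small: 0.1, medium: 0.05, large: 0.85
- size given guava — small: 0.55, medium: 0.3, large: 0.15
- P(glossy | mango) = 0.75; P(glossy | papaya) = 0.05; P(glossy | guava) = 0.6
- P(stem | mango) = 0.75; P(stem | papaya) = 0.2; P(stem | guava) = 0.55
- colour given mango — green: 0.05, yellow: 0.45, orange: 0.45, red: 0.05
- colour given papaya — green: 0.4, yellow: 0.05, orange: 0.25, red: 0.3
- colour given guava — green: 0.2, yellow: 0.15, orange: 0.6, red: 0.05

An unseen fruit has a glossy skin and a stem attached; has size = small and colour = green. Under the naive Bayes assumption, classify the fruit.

mango

mango: 0.3 × 0.25 × 0.75 × 0.75 × 0.05 = 0.002109375
papaya: 0.65 × 0.1 × 0.05 × 0.2 × 0.4 = 0.00026
guava: 0.05 × 0.55 × 0.6 × 0.55 × 0.2 = 0.001815
Highest score → mango.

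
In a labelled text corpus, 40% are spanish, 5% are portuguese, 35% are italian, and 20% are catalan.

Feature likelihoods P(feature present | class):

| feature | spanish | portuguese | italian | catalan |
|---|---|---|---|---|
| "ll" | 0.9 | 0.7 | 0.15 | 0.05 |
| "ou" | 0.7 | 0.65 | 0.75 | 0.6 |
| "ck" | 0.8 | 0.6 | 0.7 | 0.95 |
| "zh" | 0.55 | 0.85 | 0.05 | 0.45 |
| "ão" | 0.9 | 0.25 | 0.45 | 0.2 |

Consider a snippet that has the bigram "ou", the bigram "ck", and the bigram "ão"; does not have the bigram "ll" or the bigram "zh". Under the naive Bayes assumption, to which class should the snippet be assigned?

spanish: 0.4 × (1−0.9) × 0.7 × 0.8 × (1−0.55) × 0.9 = 0.009072
portuguese: 0.05 × (1−0.7) × 0.65 × 0.6 × (1−0.85) × 0.25 = 0.000219375
italian: 0.35 × (1−0.15) × 0.75 × 0.7 × (1−0.05) × 0.45 = 0.06677015625
catalan: 0.2 × (1−0.05) × 0.6 × 0.95 × (1−0.45) × 0.2 = 0.011913
Highest score → italian.

italian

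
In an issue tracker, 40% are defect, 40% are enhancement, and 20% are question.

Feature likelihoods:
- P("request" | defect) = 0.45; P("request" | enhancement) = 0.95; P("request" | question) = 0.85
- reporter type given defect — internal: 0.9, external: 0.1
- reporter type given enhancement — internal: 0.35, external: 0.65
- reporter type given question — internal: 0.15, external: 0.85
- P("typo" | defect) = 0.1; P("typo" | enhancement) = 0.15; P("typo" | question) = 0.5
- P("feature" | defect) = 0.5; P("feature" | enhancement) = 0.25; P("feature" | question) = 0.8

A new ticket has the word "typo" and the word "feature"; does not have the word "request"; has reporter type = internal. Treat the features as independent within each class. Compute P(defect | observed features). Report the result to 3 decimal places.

0.828

defect: 0.4 × (1−0.45) × 0.9 × 0.1 × 0.5 = 0.0099
enhancement: 0.4 × (1−0.95) × 0.35 × 0.15 × 0.25 = 0.0002625
question: 0.2 × (1−0.85) × 0.15 × 0.5 × 0.8 = 0.0018
P(defect | x) = 0.0099 / 0.0119625 ≈ 0.828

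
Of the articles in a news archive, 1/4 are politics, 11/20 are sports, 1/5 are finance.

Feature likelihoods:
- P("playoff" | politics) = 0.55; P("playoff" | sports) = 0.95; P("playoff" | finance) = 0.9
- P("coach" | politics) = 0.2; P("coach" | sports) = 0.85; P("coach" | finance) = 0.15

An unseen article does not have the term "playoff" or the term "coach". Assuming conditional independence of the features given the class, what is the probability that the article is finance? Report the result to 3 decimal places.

0.153

politics: 0.25 × (1−0.55) × (1−0.2) = 0.09
sports: 0.55 × (1−0.95) × (1−0.85) = 0.004125
finance: 0.2 × (1−0.9) × (1−0.15) = 0.017
P(finance | x) = 0.017 / 0.111125 ≈ 0.153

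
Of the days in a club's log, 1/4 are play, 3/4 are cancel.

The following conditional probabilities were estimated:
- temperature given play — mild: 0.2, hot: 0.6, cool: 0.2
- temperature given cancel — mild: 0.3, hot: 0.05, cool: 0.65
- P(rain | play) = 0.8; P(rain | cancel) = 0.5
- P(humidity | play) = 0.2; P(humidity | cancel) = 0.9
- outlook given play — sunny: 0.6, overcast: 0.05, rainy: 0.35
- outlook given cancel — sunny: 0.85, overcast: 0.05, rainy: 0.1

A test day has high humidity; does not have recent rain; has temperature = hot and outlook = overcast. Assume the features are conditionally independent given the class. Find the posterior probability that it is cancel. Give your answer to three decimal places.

0.738

play: 0.25 × 0.6 × (1−0.8) × 0.2 × 0.05 = 0.0003
cancel: 0.75 × 0.05 × (1−0.5) × 0.9 × 0.05 = 0.00084375
P(cancel | x) = 0.00084375 / 0.00114375 ≈ 0.738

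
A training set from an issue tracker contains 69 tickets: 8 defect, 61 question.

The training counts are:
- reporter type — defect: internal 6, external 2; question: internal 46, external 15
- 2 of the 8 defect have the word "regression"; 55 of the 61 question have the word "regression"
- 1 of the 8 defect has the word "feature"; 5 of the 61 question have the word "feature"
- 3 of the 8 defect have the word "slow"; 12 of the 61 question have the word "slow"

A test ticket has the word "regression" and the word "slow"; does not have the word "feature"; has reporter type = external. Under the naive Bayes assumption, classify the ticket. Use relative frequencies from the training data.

question

defect: (8/69) × (2/8) × (2/8) × (7/8) × (3/8) ≈ 0.00237772
question: (61/69) × (15/61) × (55/61) × (56/61) × (12/61) ≈ 0.0353985
Highest score → question.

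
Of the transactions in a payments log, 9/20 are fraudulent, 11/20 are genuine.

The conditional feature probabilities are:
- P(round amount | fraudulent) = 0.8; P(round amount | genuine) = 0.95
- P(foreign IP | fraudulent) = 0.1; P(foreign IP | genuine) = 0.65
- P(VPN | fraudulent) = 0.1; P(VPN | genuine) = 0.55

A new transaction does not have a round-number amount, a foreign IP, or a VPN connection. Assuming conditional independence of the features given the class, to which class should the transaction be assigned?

fraudulent

fraudulent: 0.45 × (1−0.8) × (1−0.1) × (1−0.1) = 0.0729
genuine: 0.55 × (1−0.95) × (1−0.65) × (1−0.55) = 0.00433125
Highest score → fraudulent.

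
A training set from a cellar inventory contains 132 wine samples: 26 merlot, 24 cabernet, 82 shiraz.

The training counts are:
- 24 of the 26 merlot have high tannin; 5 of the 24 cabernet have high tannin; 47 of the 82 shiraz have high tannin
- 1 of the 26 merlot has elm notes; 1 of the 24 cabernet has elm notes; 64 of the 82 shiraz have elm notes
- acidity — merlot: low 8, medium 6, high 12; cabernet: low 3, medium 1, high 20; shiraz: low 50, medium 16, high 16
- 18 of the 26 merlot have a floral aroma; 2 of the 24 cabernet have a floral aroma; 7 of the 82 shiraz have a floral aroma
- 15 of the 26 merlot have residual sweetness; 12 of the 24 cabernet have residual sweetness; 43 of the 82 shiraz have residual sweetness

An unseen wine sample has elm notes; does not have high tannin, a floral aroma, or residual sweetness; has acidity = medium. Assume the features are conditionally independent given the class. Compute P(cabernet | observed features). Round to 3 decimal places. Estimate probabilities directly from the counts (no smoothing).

merlot: (26/132) × (2/26) × (1/26) × (6/26) × (8/26) × (11/26) ≈ 0.0000175064
cabernet: (24/132) × (19/24) × (1/24) × (1/24) × (22/24) × (12/24) ≈ 0.000114535
shiraz: (82/132) × (35/82) × (64/82) × (16/82) × (75/82) × (39/82) ≈ 0.0175657
P(cabernet | x) = 0.000114535 / 0.0176977414 ≈ 0.006

0.006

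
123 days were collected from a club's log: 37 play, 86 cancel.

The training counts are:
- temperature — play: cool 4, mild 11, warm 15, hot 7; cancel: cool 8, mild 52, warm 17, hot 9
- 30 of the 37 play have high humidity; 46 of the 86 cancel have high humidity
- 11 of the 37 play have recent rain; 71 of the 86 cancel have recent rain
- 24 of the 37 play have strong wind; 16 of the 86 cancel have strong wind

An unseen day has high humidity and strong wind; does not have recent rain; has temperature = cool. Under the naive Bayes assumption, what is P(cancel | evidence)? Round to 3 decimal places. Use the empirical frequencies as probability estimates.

play: (37/123) × (4/37) × (30/37) × (26/37) × (24/37) ≈ 0.0120186
cancel: (86/123) × (8/86) × (46/86) × (15/86) × (16/86) ≈ 0.00112891
P(cancel | x) = 0.00112891 / 0.01314751 ≈ 0.086

0.086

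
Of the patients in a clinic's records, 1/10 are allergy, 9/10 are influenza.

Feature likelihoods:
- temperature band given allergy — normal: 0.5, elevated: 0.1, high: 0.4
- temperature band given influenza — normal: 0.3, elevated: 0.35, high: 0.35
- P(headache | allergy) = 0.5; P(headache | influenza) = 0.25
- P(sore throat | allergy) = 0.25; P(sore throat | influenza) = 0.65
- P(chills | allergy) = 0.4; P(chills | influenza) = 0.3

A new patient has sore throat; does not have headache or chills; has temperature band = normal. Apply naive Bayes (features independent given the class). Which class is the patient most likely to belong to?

allergy: 0.1 × 0.5 × (1−0.5) × 0.25 × (1−0.4) = 0.00375
influenza: 0.9 × 0.3 × (1−0.25) × 0.65 × (1−0.3) = 0.0921375
Highest score → influenza.

influenza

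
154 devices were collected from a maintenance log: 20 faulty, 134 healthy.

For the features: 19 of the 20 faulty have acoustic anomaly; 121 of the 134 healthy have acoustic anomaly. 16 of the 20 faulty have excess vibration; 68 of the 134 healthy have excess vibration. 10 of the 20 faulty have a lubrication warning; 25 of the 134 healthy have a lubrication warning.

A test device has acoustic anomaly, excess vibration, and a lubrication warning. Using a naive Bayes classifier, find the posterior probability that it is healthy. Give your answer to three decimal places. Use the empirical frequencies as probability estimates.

0.601

faulty: (20/154) × (19/20) × (16/20) × (10/20) ≈ 0.0493506
healthy: (134/154) × (121/134) × (68/134) × (25/134) ≈ 0.0743882
P(healthy | x) = 0.0743882 / 0.1237388 ≈ 0.601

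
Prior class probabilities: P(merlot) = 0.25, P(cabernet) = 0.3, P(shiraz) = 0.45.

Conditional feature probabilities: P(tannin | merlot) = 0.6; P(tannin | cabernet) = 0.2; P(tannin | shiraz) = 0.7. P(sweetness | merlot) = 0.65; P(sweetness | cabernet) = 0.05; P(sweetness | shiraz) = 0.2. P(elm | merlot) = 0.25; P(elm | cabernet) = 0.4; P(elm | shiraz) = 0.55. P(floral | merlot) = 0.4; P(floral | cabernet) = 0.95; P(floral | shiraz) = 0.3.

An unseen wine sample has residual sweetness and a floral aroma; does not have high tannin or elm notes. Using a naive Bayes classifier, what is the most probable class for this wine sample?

merlot

merlot: 0.25 × (1−0.6) × 0.65 × (1−0.25) × 0.4 = 0.0195
cabernet: 0.3 × (1−0.2) × 0.05 × (1−0.4) × 0.95 = 0.00684
shiraz: 0.45 × (1−0.7) × 0.2 × (1−0.55) × 0.3 = 0.003645
Highest score → merlot.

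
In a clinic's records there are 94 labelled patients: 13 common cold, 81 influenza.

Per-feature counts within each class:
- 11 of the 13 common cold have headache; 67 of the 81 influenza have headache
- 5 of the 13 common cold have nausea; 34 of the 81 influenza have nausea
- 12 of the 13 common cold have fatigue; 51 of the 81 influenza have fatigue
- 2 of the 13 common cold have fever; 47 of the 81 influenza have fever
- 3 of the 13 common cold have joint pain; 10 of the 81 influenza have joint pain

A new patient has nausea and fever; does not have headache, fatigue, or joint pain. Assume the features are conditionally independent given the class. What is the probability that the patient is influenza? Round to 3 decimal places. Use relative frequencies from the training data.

common cold: (13/94) × (2/13) × (5/13) × (1/13) × (2/13) × (10/13) ≈ 0.0000744953
influenza: (81/94) × (14/81) × (34/81) × (30/81) × (47/81) × (71/81) ≈ 0.0117765
P(influenza | x) = 0.0117765 / 0.0118509953 ≈ 0.994

0.994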